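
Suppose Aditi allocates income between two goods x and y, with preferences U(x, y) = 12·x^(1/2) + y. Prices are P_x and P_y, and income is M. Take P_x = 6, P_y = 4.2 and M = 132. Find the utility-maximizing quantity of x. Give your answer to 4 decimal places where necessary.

MU_x = 6/√x, MU_y = 1. Tangency: 6/√x = P_x/P_y.
Solve: √x = 6·P_y/P_x, so x*(P_x,P_y) = (6·P_y/P_x)², and y* = (M − P_x·x*)/P_y.
Plugging in: x* = (6·4.2/6)² = 17.64.

x* = 17.64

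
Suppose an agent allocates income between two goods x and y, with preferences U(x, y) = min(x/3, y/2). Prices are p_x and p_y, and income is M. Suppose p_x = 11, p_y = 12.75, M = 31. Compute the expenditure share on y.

With perfect complements, no substitution: consume in ratio x:y = 3:2.
Budget: p_x·x + p_y·(2/3)·x = M, so (3·p_x + 2·p_y)·x = 3·M.
Demand: x*(p_x,p_y,M) = 3·M/(3·p_x + 2·p_y), y* = 2·M/(3·p_x + 2·p_y).
Here 3·11 + 2·12.75 = 58.5, giving x* = 1.5897 and y* = 1.0598.
Expenditure on y: 12.75·1.0598 = 13.5128; share = 0.4359.

share on y = 0.4359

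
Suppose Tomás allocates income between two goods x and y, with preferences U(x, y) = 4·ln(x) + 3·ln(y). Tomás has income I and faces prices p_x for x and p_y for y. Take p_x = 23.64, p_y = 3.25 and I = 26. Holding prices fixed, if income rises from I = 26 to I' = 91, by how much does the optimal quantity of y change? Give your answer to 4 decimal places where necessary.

Δy* = 8.5714

Tangency: MRS = (4/3)·y/x = p_x/p_y.
So 4·p_y·y = 3·p_x·x; combined with the budget, a share 4/7 of income goes to x.
Demand: x*(p_x,p_y,I) = 4/7·I/p_x and y* = 3/7·I/p_y.
At p_x=23.64, p_y=3.25, I=26: y* = 3/7·26/3.25 = 3.4286.
At I' = 91: y* = 12. Change: 12 − 3.4286 = 8.5714.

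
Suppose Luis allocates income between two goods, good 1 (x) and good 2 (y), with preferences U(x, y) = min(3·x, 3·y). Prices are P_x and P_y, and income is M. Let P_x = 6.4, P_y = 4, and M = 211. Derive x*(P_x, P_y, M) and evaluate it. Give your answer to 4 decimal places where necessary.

With perfect complements, no substitution: consume in ratio x:y = 3:3.
Budget: P_x·x + P_y·x = M, so (3·P_x + 3·P_y)·x = 3·M.
Demand: x*(P_x,P_y,M) = 3·M/(3·P_x + 3·P_y), y* = 3·M/(3·P_x + 3·P_y).
Here 3·6.4 + 3·4 = 31.2, giving x* = 20.2885.

x* = 20.2885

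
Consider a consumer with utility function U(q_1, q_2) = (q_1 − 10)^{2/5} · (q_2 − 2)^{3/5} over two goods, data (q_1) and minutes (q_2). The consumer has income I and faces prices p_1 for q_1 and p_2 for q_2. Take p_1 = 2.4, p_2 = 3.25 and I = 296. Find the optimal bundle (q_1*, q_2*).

This is Cobb-Douglas in (q_1−10, q_2−2): tangency gives 0.4·p_2·(q_2−2) = 0.6·p_1·(q_1−10).
After buying the subsistence bundle (10, 2), a share 0.4 of the remaining income goes to q_1: q_1* = 10 + 0.4·(I − 10p_1 − 2p_2)/p_1.
Discretionary income = 296 − 10·2.4 − 2·3.25 = 265.5; q_1* = 10 + 0.4·265.5/2.4 = 54.25; q_2* = 2 + 0.6·265.5/3.25 = 51.0154.

q_1* = 54.25, q_2* = 51.0154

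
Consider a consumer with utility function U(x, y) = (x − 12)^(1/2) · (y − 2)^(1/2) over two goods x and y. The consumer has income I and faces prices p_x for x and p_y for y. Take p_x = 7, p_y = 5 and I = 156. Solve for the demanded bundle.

x* = 16.4286, y* = 8.2

This is Cobb-Douglas in (x−12, y−2): tangency gives 0.5·p_y·(y−2) = 0.5·p_x·(x−12).
After buying the subsistence bundle (12, 2), a share 0.5 of the remaining income goes to x: x* = 12 + 0.5·(I − 12p_x − 2p_y)/p_x.
Discretionary income = 156 − 12·7 − 2·5 = 62; x* = 12 + 0.5·62/7 = 16.4286; y* = 2 + 0.5·62/5 = 8.2.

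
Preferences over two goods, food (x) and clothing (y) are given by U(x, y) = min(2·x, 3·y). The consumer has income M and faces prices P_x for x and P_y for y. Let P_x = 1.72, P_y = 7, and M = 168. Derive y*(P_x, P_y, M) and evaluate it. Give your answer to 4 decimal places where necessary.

y* = 17.5365

Demand: x*(P_x,P_y,M) = 3·M/(3·P_x + 2·P_y), y* = 2·M/(3·P_x + 2·P_y).
Here 3·1.72 + 2·7 = 19.16, giving y* = 17.5365.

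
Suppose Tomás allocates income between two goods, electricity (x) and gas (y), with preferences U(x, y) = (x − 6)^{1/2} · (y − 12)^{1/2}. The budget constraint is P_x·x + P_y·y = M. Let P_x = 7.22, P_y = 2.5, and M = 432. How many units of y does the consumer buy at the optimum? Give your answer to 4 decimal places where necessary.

This is Cobb-Douglas in (x−6, y−12): tangency gives 0.5·P_y·(y−12) = 0.5·P_x·(x−6).
Substituting into the budget: x* = 6 + 0.5·(M − 6·P_x − 12·P_y)/P_x, and y* = 12 + 0.5·(…)/P_y.
Discretionary income = 432 − 6·7.22 − 12·2.5 = 358.68; y* = 12 + 0.5·358.68/2.5 = 83.736.

y* = 83.736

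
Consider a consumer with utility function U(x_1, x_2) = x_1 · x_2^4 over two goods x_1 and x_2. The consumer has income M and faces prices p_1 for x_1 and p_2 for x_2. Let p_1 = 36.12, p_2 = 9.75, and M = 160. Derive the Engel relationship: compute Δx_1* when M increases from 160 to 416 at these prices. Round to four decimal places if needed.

Δx_1* = 1.4175

At p_1=36.12, p_2=9.75, M=160: x_1* = 0.2·160/36.12 = 0.8859.
At M' = 416: x_1* = 2.3034. Change: 2.3034 − 0.8859 = 1.4175.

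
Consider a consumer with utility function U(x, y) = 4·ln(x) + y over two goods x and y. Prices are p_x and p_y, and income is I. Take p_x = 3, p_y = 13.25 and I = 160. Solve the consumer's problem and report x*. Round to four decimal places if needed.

x* = 17.6667

So x*(p_x,p_y) = 4·p_y/p_x, independent of income; and y* = (I − 4·p_y)/p_y.
At the given prices: x* = 4·13.25/3 = 17.6667.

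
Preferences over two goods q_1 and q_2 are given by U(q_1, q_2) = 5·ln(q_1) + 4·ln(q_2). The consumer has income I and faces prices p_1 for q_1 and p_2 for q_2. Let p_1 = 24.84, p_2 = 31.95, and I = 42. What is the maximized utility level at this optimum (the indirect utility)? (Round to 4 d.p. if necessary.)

Tangency: MRS = (5/4)·q_2/q_1 = p_1/p_2.
So 5·p_2·q_2 = 4·p_1·q_1; combined with the budget, a share 5/9 of income goes to q_1.
Demand: q_1*(p_1,p_2,I) = 5/9·I/p_1 and q_2* = 4/9·I/p_2.
At p_1=24.84, p_2=31.95, I=42: q_1* = 5/9·42/24.84 = 0.9393, q_2* = 0.5842.
Utility at the optimum: U(0.9393, 0.5842) = -2.4626.

V = -2.4626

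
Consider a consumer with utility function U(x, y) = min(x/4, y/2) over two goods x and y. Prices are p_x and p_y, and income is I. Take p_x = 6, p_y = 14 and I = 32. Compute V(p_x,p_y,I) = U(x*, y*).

Leontief preferences: the optimum is at the kink where x/4 = y/2, i.e. y = (1/2)·x.
Budget: p_x·x + p_y·(1/2)·x = I, so (4·p_x + 2·p_y)·x = 4·I.
Demand: x*(p_x,p_y,I) = 4·I/(4·p_x + 2·p_y), y* = 2·I/(4·p_x + 2·p_y).
Here 4·6 + 2·14 = 52, giving x* = 2.4615 and y* = 1.2308.
Utility at the optimum: U(2.4615, 1.2308) = 0.6154.

V = 0.6154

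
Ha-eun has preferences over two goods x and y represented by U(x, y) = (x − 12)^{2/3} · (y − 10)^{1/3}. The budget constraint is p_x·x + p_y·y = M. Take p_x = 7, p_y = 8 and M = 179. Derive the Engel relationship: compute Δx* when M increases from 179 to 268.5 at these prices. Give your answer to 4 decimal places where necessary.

Δx* = 8.5238

Let x' = x−12, y' = y−10. MRS = 2·y'/x' = p_x/p_y.
Substituting into the budget: x* = 12 + 2/3·(M − 12·p_x − 10·p_y)/p_x, and y* = 10 + 1/3·(…)/p_y.
Discretionary income = 179 − 12·7 − 10·8 = 15; x* = 12 + 2/3·15/7 = 13.4286.
At M' = 268.5: x* = 21.9524. Change: 21.9524 − 13.4286 = 8.5238.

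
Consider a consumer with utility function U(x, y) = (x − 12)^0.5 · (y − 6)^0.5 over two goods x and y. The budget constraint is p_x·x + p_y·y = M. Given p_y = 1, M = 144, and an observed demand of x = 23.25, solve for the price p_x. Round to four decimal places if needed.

Let x' = x−12, y' = y−6. MRS = y'/x' = p_x/p_y.
After buying the subsistence bundle (12, 6), a share 0.5 of the remaining income goes to x: x* = 12 + 0.5·(M − 12p_x − 6p_y)/p_x.
Set x* = 23.25 in the demand function and solve for p_x: p_x = 4.

p_x = 4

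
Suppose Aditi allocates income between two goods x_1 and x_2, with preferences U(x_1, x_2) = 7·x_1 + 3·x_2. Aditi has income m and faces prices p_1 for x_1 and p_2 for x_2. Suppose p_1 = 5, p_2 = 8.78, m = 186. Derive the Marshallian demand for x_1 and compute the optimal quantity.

x_1 gives more utility per dollar, so spend all income on x_1: x_1* = m/p_1, x_2* = 0.
Numerically: x_1* = 37.2, x_2* = 0.

x_1* = 37.2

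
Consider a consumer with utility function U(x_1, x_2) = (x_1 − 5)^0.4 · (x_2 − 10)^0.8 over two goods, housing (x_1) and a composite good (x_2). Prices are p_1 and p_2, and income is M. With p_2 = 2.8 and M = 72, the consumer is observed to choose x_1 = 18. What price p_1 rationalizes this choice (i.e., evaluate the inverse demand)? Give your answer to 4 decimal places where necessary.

MRS = (1/2)·(x_2−10)/(x_1−5). Tangency with p_1/p_2 gives x_2−10 = 2·(p_1/p_2)·(x_1−5).
After buying the subsistence bundle (5, 10), a share 1/3 of the remaining income goes to x_1: x_1* = 5 + 1/3·(M − 5p_1 − 10p_2)/p_1.
Set x_1* = 18 in the demand function and solve for p_1: p_1 = 1.

p_1 = 1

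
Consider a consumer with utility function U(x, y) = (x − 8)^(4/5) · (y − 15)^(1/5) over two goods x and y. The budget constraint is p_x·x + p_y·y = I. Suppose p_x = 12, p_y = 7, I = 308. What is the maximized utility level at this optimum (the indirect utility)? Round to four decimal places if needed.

V = 6.0214

Substituting into the budget: x* = 8 + 0.8·(I − 8·p_x − 15·p_y)/p_x, and y* = 15 + 0.2·(…)/p_y.
Discretionary income = 308 − 8·12 − 15·7 = 107; x* = 8 + 0.8·107/12 = 15.1333; y* = 15 + 0.2·107/7 = 18.0571.
Utility at the optimum: U(15.1333, 18.0571) = 6.0214.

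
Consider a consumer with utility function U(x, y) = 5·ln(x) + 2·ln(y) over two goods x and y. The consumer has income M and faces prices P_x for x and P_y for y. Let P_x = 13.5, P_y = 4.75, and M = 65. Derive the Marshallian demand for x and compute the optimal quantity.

Tangency: MRS = (5/2)·y/x = P_x/P_y.
So 5·P_y·y = 2·P_x·x; combined with the budget, a share 5/7 of income goes to x.
Demand: x*(P_x,P_y,M) = 5/7·M/P_x and y* = 2/7·M/P_y.
At P_x=13.5, P_y=4.75, M=65: x* = 5/7·65/13.5 = 3.4392.

x* = 3.4392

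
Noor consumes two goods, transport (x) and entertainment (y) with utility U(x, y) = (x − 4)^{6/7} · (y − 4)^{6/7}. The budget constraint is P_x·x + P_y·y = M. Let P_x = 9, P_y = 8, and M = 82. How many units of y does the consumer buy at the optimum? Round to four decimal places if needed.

y* = 4.875

After buying the subsistence bundle (4, 4), a share 0.5 of the remaining income goes to x: x* = 4 + 0.5·(M − 4P_x − 4P_y)/P_x.
Discretionary income = 82 − 4·9 − 4·8 = 14; y* = 4 + 0.5·14/8 = 4.875.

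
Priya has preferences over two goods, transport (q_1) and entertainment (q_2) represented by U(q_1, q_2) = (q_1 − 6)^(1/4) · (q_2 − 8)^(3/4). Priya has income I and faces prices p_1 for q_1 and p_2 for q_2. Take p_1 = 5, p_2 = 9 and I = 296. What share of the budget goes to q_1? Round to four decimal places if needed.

share on q_1 = 0.2652

Let q_1' = q_1−6, q_2' = q_2−8. MRS = (1/3)·q_2'/q_1' = p_1/p_2.
Substituting into the budget: q_1* = 6 + 0.25·(I − 6·p_1 − 8·p_2)/p_1, and q_2* = 8 + 0.75·(…)/p_2.
Discretionary income = 296 − 6·5 − 8·9 = 194; q_1* = 6 + 0.25·194/5 = 15.7; q_2* = 8 + 0.75·194/9 = 24.1667.
Expenditure on q_1: 5·15.7 = 78.5; share = 0.2652.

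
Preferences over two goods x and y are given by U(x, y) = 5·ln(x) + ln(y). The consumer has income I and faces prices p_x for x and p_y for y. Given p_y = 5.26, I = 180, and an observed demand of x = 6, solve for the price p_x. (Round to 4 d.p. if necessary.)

Tangency: MRS = 5·y/x = p_x/p_y.
So 5·p_y·y = p_x·x; combined with the budget, a share 5/6 of income goes to x.
Demand: x*(p_x,p_y,I) = 5/6·I/p_x and y* = 1/6·I/p_y.
Set x* = 6 in the demand function and solve for p_x: p_x = 25.

p_x = 25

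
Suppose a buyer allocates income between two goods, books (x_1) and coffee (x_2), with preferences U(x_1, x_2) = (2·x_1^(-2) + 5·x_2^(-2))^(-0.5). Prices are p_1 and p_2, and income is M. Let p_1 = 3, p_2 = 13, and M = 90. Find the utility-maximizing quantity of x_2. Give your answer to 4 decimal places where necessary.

From the CES first-order condition, (2/5)·(x_2/x_1)^(3) = p_1/p_2.
Solve for the ratio: x_2/x_1 = [(5/2)·p_1/p_2]^(1/3).
With the ratio pinned down, the budget gives x_1* = M/(p_1 + p_2·(x_2/x_1)) and x_2* = (x_2/x_1)·x_1*.
Numerically x_2/x_1 = 0.832478, so x_1* = 90/(3 + 13·0.832478) = 6.5113 and x_2* = 0.832478·6.5113 = 5.4205.

x_2* = 5.4205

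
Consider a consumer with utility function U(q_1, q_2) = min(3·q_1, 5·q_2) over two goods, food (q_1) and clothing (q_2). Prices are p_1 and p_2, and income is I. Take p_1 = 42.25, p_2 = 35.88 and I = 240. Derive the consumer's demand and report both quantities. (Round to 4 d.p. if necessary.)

With perfect complements, no substitution: consume in ratio q_1:q_2 = 5:3.
Budget: p_1·q_1 + p_2·(3/5)·q_1 = I, so (5·p_1 + 3·p_2)·q_1 = 5·I.
Demand: q_1*(p_1,p_2,I) = 5·I/(5·p_1 + 3·p_2), q_2* = 3·I/(5·p_1 + 3·p_2).
Here 5·42.25 + 3·35.88 = 318.89, giving q_1* = 3.7631 and q_2* = 2.2578.

q_1* = 3.7631, q_2* = 2.2578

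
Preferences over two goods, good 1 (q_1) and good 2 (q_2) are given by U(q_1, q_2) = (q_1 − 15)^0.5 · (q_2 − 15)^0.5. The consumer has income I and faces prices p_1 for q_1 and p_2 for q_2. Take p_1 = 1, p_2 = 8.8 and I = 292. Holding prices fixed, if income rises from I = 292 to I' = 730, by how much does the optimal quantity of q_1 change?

After buying the subsistence bundle (15, 15), a share 0.5 of the remaining income goes to q_1: q_1* = 15 + 0.5·(I − 15p_1 − 15p_2)/p_1.
Discretionary income = 292 − 15·1 − 15·8.8 = 145; q_1* = 15 + 0.5·145/1 = 87.5.
At I' = 730: q_1* = 306.5. Change: 306.5 − 87.5 = 219.

Δq_1* = 219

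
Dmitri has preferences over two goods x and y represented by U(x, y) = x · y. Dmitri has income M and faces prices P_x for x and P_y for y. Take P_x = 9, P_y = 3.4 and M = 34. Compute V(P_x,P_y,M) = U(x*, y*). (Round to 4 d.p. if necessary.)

V = 9.4444

The MRS is y/x. Set MRS = P_x/P_y.
Rearranging, P_y·y = P_x·x. Substituting into the budget gives P_x·x·(1 + 1) = M.
Demand: x*(P_x,P_y,M) = 0.5·M/P_x and y* = 0.5·M/P_y.
At P_x=9, P_y=3.4, M=34: x* = 0.5·34/9 = 1.8889, y* = 5.
Utility at the optimum: U(1.8889, 5) = 9.4444.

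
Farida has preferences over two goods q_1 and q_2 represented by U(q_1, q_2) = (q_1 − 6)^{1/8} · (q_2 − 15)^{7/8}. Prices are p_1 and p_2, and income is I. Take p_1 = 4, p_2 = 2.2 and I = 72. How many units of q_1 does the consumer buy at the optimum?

MRS = (1/7)·(q_2−15)/(q_1−6). Tangency with p_1/p_2 gives q_2−15 = 7·(p_1/p_2)·(q_1−6).
After buying the subsistence bundle (6, 15), a share 0.125 of the remaining income goes to q_1: q_1* = 6 + 0.125·(I − 6p_1 − 15p_2)/p_1.
Discretionary income = 72 − 6·4 − 15·2.2 = 15; q_1* = 6 + 0.125·15/4 = 6.4688.

q_1* = 6.4688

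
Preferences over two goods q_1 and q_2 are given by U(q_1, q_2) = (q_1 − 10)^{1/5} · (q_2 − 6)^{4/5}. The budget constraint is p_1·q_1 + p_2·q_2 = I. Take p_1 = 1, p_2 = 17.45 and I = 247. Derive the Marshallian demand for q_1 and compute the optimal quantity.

q_1* = 36.46

This is Cobb-Douglas in (q_1−10, q_2−6): tangency gives 0.2·p_2·(q_2−6) = 0.8·p_1·(q_1−10).
After buying the subsistence bundle (10, 6), a share 0.2 of the remaining income goes to q_1: q_1* = 10 + 0.2·(I − 10p_1 − 6p_2)/p_1.
Discretionary income = 247 − 10·1 − 6·17.45 = 132.3; q_1* = 10 + 0.2·132.3/1 = 36.46.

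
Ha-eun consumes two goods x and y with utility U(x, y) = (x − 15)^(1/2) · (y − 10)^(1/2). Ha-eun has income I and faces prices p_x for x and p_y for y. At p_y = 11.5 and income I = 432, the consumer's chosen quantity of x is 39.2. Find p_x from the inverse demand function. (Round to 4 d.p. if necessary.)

p_x = 5

MRS = (y−10)/(x−15). Tangency with p_x/p_y gives y−10 = (p_x/p_y)·(x−15).
After buying the subsistence bundle (15, 10), a share 0.5 of the remaining income goes to x: x* = 15 + 0.5·(I − 15p_x − 10p_y)/p_x.
Set x* = 39.2 in the demand function and solve for p_x: p_x = 5.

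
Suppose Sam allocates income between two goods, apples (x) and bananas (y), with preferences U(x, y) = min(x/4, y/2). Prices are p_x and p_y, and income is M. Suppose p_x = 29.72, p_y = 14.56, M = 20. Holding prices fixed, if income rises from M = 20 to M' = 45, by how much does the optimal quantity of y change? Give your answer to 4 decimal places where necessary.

Δy* = 0.3378

Here 4·29.72 + 2·14.56 = 148, giving y* = 0.2703.
At M' = 45: y* = 0.6081. Change: 0.6081 − 0.2703 = 0.3378.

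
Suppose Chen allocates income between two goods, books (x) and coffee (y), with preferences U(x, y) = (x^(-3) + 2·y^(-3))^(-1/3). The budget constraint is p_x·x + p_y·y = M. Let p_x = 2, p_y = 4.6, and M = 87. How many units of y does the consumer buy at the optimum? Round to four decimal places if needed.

y* = 13.0413

MRS = MU_x/MU_y = (1/2)·(y/x)^(4). Set equal to p_x/p_y.
Solve for the ratio: y/x = [2·p_x/p_y]^(0.25).
With the ratio pinned down, the budget gives x* = M/(p_x + p_y·(y/x)) and y* = (y/x)·x*.
Numerically y/x = 0.965663, so x* = 87/(2 + 4.6·0.965663) = 13.505 and y* = 0.965663·13.505 = 13.0413.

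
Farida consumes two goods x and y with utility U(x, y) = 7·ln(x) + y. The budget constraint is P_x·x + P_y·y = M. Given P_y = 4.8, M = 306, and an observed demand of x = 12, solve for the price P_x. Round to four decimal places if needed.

Set MRS = P_x/P_y: (7/x)/1 = P_x/P_y.
So x*(P_x,P_y) = 7·P_y/P_x, independent of income; and y* = (M − 7·P_y)/P_y.
Set x* = 12 in the demand function and solve for P_x: P_x = 2.8.

P_x = 2.8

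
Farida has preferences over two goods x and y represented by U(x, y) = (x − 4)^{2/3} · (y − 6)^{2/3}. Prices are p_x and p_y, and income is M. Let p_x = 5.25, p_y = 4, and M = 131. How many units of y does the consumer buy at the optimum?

y* = 16.75

This is Cobb-Douglas in (x−4, y−6): tangency gives 2/3·p_y·(y−6) = 2/3·p_x·(x−4).
Substituting into the budget: x* = 4 + 0.5·(M − 4·p_x − 6·p_y)/p_x, and y* = 6 + 0.5·(…)/p_y.
Discretionary income = 131 − 4·5.25 − 6·4 = 86; y* = 6 + 0.5·86/4 = 16.75.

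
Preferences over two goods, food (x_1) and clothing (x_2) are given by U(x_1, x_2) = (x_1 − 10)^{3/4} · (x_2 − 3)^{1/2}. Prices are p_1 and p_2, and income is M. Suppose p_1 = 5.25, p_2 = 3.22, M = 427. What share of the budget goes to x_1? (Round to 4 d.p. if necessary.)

share on x_1 = 0.6356

MRS = (3/2)·(x_2−3)/(x_1−10). Tangency with p_1/p_2 gives x_2−3 = (2/3)·(p_1/p_2)·(x_1−10).
After buying the subsistence bundle (10, 3), a share 0.6 of the remaining income goes to x_1: x_1* = 10 + 0.6·(M − 10p_1 − 3p_2)/p_1.
Discretionary income = 427 − 10·5.25 − 3·3.22 = 364.84; x_1* = 10 + 0.6·364.84/5.25 = 51.696; x_2* = 3 + 0.4·364.84/3.22 = 48.3217.
Expenditure on x_1: 5.25·51.696 = 271.404; share = 0.6356.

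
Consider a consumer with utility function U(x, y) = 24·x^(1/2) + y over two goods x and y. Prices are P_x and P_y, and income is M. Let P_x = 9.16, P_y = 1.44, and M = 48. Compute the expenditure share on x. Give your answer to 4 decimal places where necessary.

share on x = 0.6791

Set MRS = P_x/P_y: 12·x^(−1/2) = P_x/P_y.
Solve: √x = 12·P_y/P_x, so x*(P_x,P_y) = (12·P_y/P_x)², and y* = (M − P_x·x*)/P_y.
Plugging in: x* = (12·1.44/9.16)² = 3.5587, y* = 10.6958.
Expenditure on x: 9.16·3.5587 = 32.5981; share = 0.6791.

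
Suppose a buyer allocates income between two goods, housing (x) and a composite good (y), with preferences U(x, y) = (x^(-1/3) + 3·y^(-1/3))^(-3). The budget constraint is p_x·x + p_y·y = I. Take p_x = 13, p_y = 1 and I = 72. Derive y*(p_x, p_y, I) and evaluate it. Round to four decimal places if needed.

y* = 39.2799

MU_x ∝ x^(-4/3), MU_y ∝ 3·y^(-4/3), so MRS = (1/3)·(y/x)^(4/3) = p_x/p_y.
Hence y/x = (3·p_x/p_y)^(1/(4/3)), i.e. raised to the 0.75 power.
With the ratio pinned down, the budget gives x* = I/(p_x + p_y·(y/x)) and y* = (y/x)·x*.
Numerically y/x = 15.606246, so x* = 72/(13 + 1·15.606246) = 2.5169 and y* = 15.606246·2.5169 = 39.2799.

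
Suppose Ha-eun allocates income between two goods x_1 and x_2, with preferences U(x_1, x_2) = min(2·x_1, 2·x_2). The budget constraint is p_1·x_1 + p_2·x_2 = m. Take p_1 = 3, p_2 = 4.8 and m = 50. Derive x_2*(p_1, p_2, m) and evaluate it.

x_2* = 6.4103

With perfect complements, no substitution: consume in ratio x_1:x_2 = 2:2.
Budget: p_1·x_1 + p_2·x_1 = m, so (2·p_1 + 2·p_2)·x_1 = 2·m.
Demand: x_1*(p_1,p_2,m) = 2·m/(2·p_1 + 2·p_2), x_2* = 2·m/(2·p_1 + 2·p_2).
Here 2·3 + 2·4.8 = 15.6, giving x_2* = 6.4103.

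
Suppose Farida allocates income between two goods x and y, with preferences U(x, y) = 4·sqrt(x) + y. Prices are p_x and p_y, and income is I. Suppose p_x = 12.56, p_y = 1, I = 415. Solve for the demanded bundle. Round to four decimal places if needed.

x* = 0.0254, y* = 414.6815

Utility is quasi-linear in y; the FOC for x is 2/√x = p_x/p_y.
Thus x* = (2·p_y/p_x)² — independent of I — with the rest of income spent on y.
Plugging in: x* = (2·1/12.56)² = 0.0254, y* = 414.6815.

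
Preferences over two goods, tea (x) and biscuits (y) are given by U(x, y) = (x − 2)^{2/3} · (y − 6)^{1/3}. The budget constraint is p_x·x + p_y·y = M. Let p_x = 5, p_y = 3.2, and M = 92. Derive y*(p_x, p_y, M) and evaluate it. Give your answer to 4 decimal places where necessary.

y* = 12.5417

This is Cobb-Douglas in (x−2, y−6): tangency gives 2/3·p_y·(y−6) = 1/3·p_x·(x−2).
Substituting into the budget: x* = 2 + 2/3·(M − 2·p_x − 6·p_y)/p_x, and y* = 6 + 1/3·(…)/p_y.
Discretionary income = 92 − 2·5 − 6·3.2 = 62.8; y* = 6 + 1/3·62.8/3.2 = 12.5417.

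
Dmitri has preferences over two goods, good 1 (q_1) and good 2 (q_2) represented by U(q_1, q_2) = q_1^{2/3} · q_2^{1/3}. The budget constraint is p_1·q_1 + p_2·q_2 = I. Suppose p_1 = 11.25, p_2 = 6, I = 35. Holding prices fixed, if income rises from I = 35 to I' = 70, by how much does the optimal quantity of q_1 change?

Tangency: MRS = 2·q_2/q_1 = p_1/p_2.
Rearranging, p_2·q_2 = (1/2)·p_1·q_1. Substituting into the budget gives p_1·q_1·(1 + (1/2)) = I.
Demand: q_1*(p_1,p_2,I) = 2/3·I/p_1 and q_2* = 1/3·I/p_2.
At p_1=11.25, p_2=6, I=35: q_1* = 2/3·35/11.25 = 2.0741.
At I' = 70: q_1* = 4.1481. Change: 4.1481 − 2.0741 = 2.0741.

Δq_1* = 2.0741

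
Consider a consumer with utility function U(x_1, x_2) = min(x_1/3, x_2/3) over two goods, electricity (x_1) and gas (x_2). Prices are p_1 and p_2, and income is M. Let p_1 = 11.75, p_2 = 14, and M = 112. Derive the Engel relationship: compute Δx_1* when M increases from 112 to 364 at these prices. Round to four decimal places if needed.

Δx_1* = 9.7864

Leontief preferences: the optimum is at the kink where x_1/3 = x_2/3, i.e. x_2 = x_1.
Budget: p_1·x_1 + p_2·x_1 = M, so (3·p_1 + 3·p_2)·x_1 = 3·M.
Demand: x_1*(p_1,p_2,M) = 3·M/(3·p_1 + 3·p_2), x_2* = 3·M/(3·p_1 + 3·p_2).
Here 3·11.75 + 3·14 = 77.25, giving x_1* = 4.3495.
At M' = 364: x_1* = 14.1359. Change: 14.1359 − 4.3495 = 9.7864.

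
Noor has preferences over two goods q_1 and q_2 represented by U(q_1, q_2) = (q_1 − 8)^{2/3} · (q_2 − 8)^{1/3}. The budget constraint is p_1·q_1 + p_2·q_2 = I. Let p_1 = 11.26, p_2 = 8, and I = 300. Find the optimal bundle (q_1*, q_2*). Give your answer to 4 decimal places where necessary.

MRS = 2·(q_2−8)/(q_1−8). Tangency with p_1/p_2 gives q_2−8 = (1/2)·(p_1/p_2)·(q_1−8).
After buying the subsistence bundle (8, 8), a share 2/3 of the remaining income goes to q_1: q_1* = 8 + 2/3·(I − 8p_1 − 8p_2)/p_1.
Discretionary income = 300 − 8·11.26 − 8·8 = 145.92; q_1* = 8 + 2/3·145.92/11.26 = 16.6394; q_2* = 8 + 1/3·145.92/8 = 14.08.

q_1* = 16.6394, q_2* = 14.08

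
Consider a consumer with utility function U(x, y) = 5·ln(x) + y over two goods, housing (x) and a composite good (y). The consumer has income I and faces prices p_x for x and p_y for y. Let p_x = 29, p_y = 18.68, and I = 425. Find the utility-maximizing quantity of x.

x* = 3.2207

MU_x = 5/x, MU_y = 1. Tangency: 5/x = p_x/p_y.
So x*(p_x,p_y) = 5·p_y/p_x, independent of income; and y* = (I − 5·p_y)/p_y.
At the given prices: x* = 5·18.68/29 = 3.2207.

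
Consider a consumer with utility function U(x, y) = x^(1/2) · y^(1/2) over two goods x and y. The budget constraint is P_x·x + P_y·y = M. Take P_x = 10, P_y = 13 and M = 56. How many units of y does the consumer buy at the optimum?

The MRS is y/x. Set MRS = P_x/P_y.
So 0.5·P_y·y = 0.5·P_x·x; combined with the budget, a share 0.5 of income goes to x.
Demand: x*(P_x,P_y,M) = 0.5·M/P_x and y* = 0.5·M/P_y.
At P_x=10, P_y=13, M=56: y* = 0.5·56/13 = 2.1538.

y* = 2.1538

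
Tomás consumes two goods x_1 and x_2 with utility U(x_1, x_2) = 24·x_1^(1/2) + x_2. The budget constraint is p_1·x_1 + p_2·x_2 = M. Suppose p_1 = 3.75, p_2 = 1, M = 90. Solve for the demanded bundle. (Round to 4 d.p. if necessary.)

Utility is quasi-linear in x_2; the FOC for x_1 is 12/√x_1 = p_1/p_2.
Solve: √x_1 = 12·p_2/p_1, so x_1*(p_1,p_2) = (12·p_2/p_1)², and x_2* = (M − p_1·x_1*)/p_2.
Plugging in: x_1* = (12·1/3.75)² = 10.24, x_2* = 51.6.

x_1* = 10.24, x_2* = 51.6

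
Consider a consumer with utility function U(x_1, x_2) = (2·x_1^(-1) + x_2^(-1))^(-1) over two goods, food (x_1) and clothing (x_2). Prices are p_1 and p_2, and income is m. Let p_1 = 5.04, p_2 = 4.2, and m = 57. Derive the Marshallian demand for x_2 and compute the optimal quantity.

x_2* = 5.3238

With the ratio pinned down, the budget gives x_1* = m/(p_1 + p_2·(x_2/x_1)) and x_2* = (x_2/x_1)·x_1*.
Numerically x_2/x_1 = 0.774597, so x_1* = 57/(5.04 + 4.2·0.774597) = 6.873 and x_2* = 0.774597·6.873 = 5.3238.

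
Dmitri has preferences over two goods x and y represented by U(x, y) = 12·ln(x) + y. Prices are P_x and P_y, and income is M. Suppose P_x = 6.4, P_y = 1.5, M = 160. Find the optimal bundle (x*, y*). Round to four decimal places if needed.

Set MRS = P_x/P_y: (12/x)/1 = P_x/P_y.
So x*(P_x,P_y) = 12·P_y/P_x, independent of income; and y* = (M − 12·P_y)/P_y.
At the given prices: x* = 12·1.5/6.4 = 2.8125, and y* = 94.6667.

x* = 2.8125, y* = 94.6667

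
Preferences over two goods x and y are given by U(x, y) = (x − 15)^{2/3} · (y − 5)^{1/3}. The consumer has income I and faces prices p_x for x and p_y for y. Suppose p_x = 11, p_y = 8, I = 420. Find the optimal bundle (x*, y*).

x* = 28.0303, y* = 13.9583

This is Cobb-Douglas in (x−15, y−5): tangency gives 2/3·p_y·(y−5) = 1/3·p_x·(x−15).
After buying the subsistence bundle (15, 5), a share 2/3 of the remaining income goes to x: x* = 15 + 2/3·(I − 15p_x − 5p_y)/p_x.
Discretionary income = 420 − 15·11 − 5·8 = 215; x* = 15 + 2/3·215/11 = 28.0303; y* = 5 + 1/3·215/8 = 13.9583.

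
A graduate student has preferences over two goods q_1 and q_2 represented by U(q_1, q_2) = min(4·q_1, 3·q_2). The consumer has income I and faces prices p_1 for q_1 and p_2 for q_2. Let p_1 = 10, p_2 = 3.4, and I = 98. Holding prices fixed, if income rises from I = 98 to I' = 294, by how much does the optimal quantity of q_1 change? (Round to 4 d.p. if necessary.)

With perfect complements, no substitution: consume in ratio q_1:q_2 = 3:4.
Budget: p_1·q_1 + p_2·(4/3)·q_1 = I, so (3·p_1 + 4·p_2)·q_1 = 3·I.
Demand: q_1*(p_1,p_2,I) = 3·I/(3·p_1 + 4·p_2), q_2* = 4·I/(3·p_1 + 4·p_2).
Here 3·10 + 4·3.4 = 43.6, giving q_1* = 6.7431.
At I' = 294: q_1* = 20.2294. Change: 20.2294 − 6.7431 = 13.4862.

Δq_1* = 13.4862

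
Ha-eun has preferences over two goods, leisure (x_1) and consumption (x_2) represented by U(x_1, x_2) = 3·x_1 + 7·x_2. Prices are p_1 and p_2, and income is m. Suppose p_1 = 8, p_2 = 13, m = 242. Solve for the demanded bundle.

Linear utility — the consumer picks whichever good has higher MU/price: 3/8 = 0.375 vs 7/13 = 0.5385.
x_2 gives more utility per dollar, so spend all income on x_2: x_2* = m/p_2, x_1* = 0.
Numerically: x_1* = 0, x_2* = 18.6154.

x_1* = 0, x_2* = 18.6154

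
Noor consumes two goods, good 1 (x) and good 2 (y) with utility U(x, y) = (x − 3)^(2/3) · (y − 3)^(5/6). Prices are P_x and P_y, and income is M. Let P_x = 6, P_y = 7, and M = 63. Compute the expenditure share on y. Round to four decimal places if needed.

share on y = 0.545

Substituting into the budget: x* = 3 + 4/9·(M − 3·P_x − 3·P_y)/P_x, and y* = 3 + 5/9·(…)/P_y.
Discretionary income = 63 − 3·6 − 3·7 = 24; x* = 3 + 4/9·24/6 = 4.7778; y* = 3 + 5/9·24/7 = 4.9048.
Expenditure on y: 7·4.9048 = 34.3333; share = 0.545.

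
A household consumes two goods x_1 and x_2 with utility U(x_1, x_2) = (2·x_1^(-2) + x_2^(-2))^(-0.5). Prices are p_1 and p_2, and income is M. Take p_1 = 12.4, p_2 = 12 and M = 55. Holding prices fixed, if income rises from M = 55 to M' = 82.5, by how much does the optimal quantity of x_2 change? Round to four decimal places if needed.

Numerically x_2/x_1 = 0.802423, so x_1* = 55/(12.4 + 12·0.802423) = 2.4967 and x_2* = 0.802423·2.4967 = 2.0034.
At M' = 82.5: x_2* = 3.0051. Change: 3.0051 − 2.0034 = 1.0017.

Δx_2* = 1.0017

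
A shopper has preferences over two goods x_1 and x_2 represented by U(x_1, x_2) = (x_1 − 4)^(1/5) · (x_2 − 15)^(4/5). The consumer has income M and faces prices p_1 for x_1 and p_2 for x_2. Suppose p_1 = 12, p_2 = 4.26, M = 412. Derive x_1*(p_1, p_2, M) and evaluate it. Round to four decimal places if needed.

x_1* = 9.0017

Substituting into the budget: x_1* = 4 + 0.2·(M − 4·p_1 − 15·p_2)/p_1, and x_2* = 15 + 0.8·(…)/p_2.
Discretionary income = 412 − 4·12 − 15·4.26 = 300.1; x_1* = 4 + 0.2·300.1/12 = 9.0017.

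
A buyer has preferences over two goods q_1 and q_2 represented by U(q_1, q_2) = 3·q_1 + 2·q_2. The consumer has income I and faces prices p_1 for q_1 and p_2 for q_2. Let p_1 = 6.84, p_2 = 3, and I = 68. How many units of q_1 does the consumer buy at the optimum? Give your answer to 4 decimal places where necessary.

q_1* = 0

Perfect substitutes: compare marginal utility per dollar. 3/p_1 vs 2/p_2 → 0.4386 vs 0.6667.
q_2 gives more utility per dollar, so spend all income on q_2: q_2* = I/p_2, q_1* = 0.
Numerically: q_1* = 0, q_2* = 22.6667.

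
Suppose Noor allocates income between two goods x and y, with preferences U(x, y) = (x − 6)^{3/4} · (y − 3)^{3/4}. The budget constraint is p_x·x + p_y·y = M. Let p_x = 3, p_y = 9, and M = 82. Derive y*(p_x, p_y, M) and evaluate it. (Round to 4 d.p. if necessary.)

y* = 5.0556

This is Cobb-Douglas in (x−6, y−3): tangency gives 0.75·p_y·(y−3) = 0.75·p_x·(x−6).
After buying the subsistence bundle (6, 3), a share 0.5 of the remaining income goes to x: x* = 6 + 0.5·(M − 6p_x − 3p_y)/p_x.
Discretionary income = 82 − 6·3 − 3·9 = 37; y* = 3 + 0.5·37/9 = 5.0556.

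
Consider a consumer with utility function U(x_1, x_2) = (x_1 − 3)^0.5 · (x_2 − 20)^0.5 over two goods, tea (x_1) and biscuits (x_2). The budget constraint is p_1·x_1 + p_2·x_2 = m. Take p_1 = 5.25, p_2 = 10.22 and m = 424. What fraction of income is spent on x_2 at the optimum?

Let x_1' = x_1−3, x_2' = x_2−20. MRS = x_2'/x_1' = p_1/p_2.
Substituting into the budget: x_1* = 3 + 0.5·(m − 3·p_1 − 20·p_2)/p_1, and x_2* = 20 + 0.5·(…)/p_2.
Discretionary income = 424 − 3·5.25 − 20·10.22 = 203.85; x_1* = 3 + 0.5·203.85/5.25 = 22.4143; x_2* = 20 + 0.5·203.85/10.22 = 29.9731.
Expenditure on x_2: 10.22·29.9731 = 306.325; share = 0.7225.

share on x_2 = 0.7225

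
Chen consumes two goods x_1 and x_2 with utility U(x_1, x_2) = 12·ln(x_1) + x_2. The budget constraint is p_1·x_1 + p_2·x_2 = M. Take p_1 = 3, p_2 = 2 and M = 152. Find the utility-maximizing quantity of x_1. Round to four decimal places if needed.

MU_x_1 = 12/x_1, MU_x_2 = 1. Tangency: 12/x_1 = p_1/p_2.
So x_1*(p_1,p_2) = 12·p_2/p_1, independent of income; and x_2* = (M − 12·p_2)/p_2.
At the given prices: x_1* = 12·2/3 = 8.

x_1* = 8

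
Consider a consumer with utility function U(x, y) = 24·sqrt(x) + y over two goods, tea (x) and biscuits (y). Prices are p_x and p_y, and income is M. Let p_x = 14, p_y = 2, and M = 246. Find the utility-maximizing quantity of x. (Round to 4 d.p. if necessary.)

x* = 2.9388

Utility is quasi-linear in y; the FOC for x is 12/√x = p_x/p_y.
Thus x* = (12·p_y/p_x)² — independent of M — with the rest of income spent on y.
Plugging in: x* = (12·2/14)² = 2.9388.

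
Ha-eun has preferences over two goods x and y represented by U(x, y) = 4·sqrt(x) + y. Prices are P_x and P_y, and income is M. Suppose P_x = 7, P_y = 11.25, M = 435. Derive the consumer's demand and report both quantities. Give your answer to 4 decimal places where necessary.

x* = 10.3316, y* = 32.2381

Set MRS = P_x/P_y: 2·x^(−1/2) = P_x/P_y.
Thus x* = (2·P_y/P_x)² — independent of M — with the rest of income spent on y.
Plugging in: x* = (2·11.25/7)² = 10.3316, y* = 32.2381.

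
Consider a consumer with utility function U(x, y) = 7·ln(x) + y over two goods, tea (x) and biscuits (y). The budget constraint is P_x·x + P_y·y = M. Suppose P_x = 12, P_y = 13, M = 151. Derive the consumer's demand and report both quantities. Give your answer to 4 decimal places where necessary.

x* = 7.5833, y* = 4.6154

Set MRS = P_x/P_y: (7/x)/1 = P_x/P_y.
So x*(P_x,P_y) = 7·P_y/P_x, independent of income; and y* = (M − 7·P_y)/P_y.
At the given prices: x* = 7·13/12 = 7.5833, and y* = 4.6154.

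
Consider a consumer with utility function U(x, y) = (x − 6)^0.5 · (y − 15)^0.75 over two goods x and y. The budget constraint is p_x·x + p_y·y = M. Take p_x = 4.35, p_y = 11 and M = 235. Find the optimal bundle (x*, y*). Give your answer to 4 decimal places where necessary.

This is Cobb-Douglas in (x−6, y−15): tangency gives 0.5·p_y·(y−15) = 0.75·p_x·(x−6).
After buying the subsistence bundle (6, 15), a share 0.4 of the remaining income goes to x: x* = 6 + 0.4·(M − 6p_x − 15p_y)/p_x.
Discretionary income = 235 − 6·4.35 − 15·11 = 43.9; x* = 6 + 0.4·43.9/4.35 = 10.0368; y* = 15 + 0.6·43.9/11 = 17.3945.

x* = 10.0368, y* = 17.3945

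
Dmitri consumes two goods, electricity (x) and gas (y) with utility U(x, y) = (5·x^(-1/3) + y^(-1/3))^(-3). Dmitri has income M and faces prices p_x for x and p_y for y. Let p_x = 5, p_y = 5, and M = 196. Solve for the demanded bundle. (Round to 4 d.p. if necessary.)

Substitute y = (y/x)·x into the budget: x* = M/(p_x + p_y·(y/x)).
Numerically y/x = 0.29907, so x* = 196/(5 + 5·0.29907) = 30.1754 and y* = 0.29907·30.1754 = 9.0246.

x* = 30.1754, y* = 9.0246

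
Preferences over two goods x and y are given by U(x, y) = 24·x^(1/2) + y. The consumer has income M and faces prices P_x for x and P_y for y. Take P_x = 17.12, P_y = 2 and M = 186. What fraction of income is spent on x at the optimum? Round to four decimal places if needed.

MU_x = 12/√x, MU_y = 1. Tangency: 12/√x = P_x/P_y.
Solve: √x = 12·P_y/P_x, so x*(P_x,P_y) = (12·P_y/P_x)², and y* = (M − P_x·x*)/P_y.
Plugging in: x* = (12·2/17.12)² = 1.9652, y* = 76.1776.
Expenditure on x: 17.12·1.9652 = 33.6449; share = 0.1809.

share on x = 0.1809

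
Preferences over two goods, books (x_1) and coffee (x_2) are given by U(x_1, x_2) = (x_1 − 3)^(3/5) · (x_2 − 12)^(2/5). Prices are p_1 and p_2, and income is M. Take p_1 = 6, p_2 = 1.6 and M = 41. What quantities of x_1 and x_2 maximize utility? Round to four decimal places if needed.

x_1* = 3.38, x_2* = 12.95

This is Cobb-Douglas in (x_1−3, x_2−12): tangency gives 0.6·p_2·(x_2−12) = 0.4·p_1·(x_1−3).
After buying the subsistence bundle (3, 12), a share 0.6 of the remaining income goes to x_1: x_1* = 3 + 0.6·(M − 3p_1 − 12p_2)/p_1.
Discretionary income = 41 − 3·6 − 12·1.6 = 3.8; x_1* = 3 + 0.6·3.8/6 = 3.38; x_2* = 12 + 0.4·3.8/1.6 = 12.95.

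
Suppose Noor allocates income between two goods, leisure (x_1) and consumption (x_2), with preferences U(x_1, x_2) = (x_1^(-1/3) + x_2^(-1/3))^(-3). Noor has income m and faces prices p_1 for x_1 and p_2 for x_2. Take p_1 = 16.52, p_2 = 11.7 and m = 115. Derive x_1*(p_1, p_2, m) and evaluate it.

MU_x_1 ∝ x_1^(-4/3), MU_x_2 ∝ x_2^(-4/3), so MRS = (x_2/x_1)^(4/3) = p_1/p_2.
Hence x_2/x_1 = (p_1/p_2)^(1/(4/3)), i.e. raised to the 0.75 power.
Substitute x_2 = (x_2/x_1)·x_1 into the budget: x_1* = m/(p_1 + p_2·(x_2/x_1)).
Numerically x_2/x_1 = 1.295293, so x_1* = 115/(16.52 + 11.7·1.295293) = 3.6306.

x_1* = 3.6306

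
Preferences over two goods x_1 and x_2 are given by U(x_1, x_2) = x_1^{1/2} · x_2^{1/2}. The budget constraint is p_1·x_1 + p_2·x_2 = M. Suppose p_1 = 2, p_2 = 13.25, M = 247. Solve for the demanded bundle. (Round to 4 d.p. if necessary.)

x_1* = 61.75, x_2* = 9.3208

The MRS is x_2/x_1. Set MRS = p_1/p_2.
So 0.5·p_2·x_2 = 0.5·p_1·x_1; combined with the budget, a share 0.5 of income goes to x_1.
Demand: x_1*(p_1,p_2,M) = 0.5·M/p_1 and x_2* = 0.5·M/p_2.
At p_1=2, p_2=13.25, M=247: x_1* = 0.5·247/2 = 61.75, x_2* = 9.3208.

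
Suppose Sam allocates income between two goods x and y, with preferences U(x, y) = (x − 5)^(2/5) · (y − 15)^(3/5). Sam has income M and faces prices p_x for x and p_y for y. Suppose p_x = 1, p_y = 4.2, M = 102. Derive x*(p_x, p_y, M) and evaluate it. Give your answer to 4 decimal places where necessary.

Substituting into the budget: x* = 5 + 0.4·(M − 5·p_x − 15·p_y)/p_x, and y* = 15 + 0.6·(…)/p_y.
Discretionary income = 102 − 5·1 − 15·4.2 = 34; x* = 5 + 0.4·34/1 = 18.6.

x* = 18.6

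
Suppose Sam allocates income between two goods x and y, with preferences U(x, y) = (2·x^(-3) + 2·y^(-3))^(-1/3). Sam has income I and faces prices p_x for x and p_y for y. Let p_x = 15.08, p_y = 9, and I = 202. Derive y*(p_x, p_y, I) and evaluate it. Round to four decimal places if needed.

From the CES first-order condition, (y/x)^(4) = p_x/p_y.
Solve for the ratio: y/x = [p_x/p_y]^(0.25).
Substitute y = (y/x)·x into the budget: x* = I/(p_x + p_y·(y/x)).
Numerically y/x = 1.137731, so x* = 202/(15.08 + 9·1.137731) = 7.978 and y* = 1.137731·7.978 = 9.0768.

y* = 9.0768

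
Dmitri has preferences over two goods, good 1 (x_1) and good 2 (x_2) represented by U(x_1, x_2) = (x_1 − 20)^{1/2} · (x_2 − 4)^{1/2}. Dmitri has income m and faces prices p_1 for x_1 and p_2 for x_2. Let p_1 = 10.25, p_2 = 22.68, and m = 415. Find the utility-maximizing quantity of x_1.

x_1* = 25.8185

Let x_1' = x_1−20, x_2' = x_2−4. MRS = x_2'/x_1' = p_1/p_2.
After buying the subsistence bundle (20, 4), a share 0.5 of the remaining income goes to x_1: x_1* = 20 + 0.5·(m − 20p_1 − 4p_2)/p_1.
Discretionary income = 415 − 20·10.25 − 4·22.68 = 119.28; x_1* = 20 + 0.5·119.28/10.25 = 25.8185.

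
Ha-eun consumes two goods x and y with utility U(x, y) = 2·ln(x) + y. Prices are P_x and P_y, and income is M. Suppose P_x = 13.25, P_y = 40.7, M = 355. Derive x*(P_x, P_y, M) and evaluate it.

Set MRS = P_x/P_y: (2/x)/1 = P_x/P_y.
So x*(P_x,P_y) = 2·P_y/P_x, independent of income; and y* = (M − 2·P_y)/P_y.
At the given prices: x* = 2·40.7/13.25 = 6.1434.

x* = 6.1434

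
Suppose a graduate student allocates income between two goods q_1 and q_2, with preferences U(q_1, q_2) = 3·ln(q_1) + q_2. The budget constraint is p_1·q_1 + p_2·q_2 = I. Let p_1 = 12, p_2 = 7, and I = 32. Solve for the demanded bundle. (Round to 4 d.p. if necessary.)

Set MRS = p_1/p_2: (3/q_1)/1 = p_1/p_2.
So q_1*(p_1,p_2) = 3·p_2/p_1, independent of income; and q_2* = (I − 3·p_2)/p_2.
At the given prices: q_1* = 3·7/12 = 1.75, and q_2* = 1.5714.

q_1* = 1.75, q_2* = 1.5714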